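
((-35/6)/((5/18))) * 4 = -84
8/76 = 2/19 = 0.11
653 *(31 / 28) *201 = 4068843 / 28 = 145315.82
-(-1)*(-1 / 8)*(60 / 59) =-15 / 118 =-0.13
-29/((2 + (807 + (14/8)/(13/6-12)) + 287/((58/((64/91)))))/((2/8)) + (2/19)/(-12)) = -73535358/8239002401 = -0.01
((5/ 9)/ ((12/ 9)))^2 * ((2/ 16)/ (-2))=-25/ 2304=-0.01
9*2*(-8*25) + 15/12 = -14395/4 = -3598.75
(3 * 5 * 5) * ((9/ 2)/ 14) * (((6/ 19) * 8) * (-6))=-48600/ 133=-365.41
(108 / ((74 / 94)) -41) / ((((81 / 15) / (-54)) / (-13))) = 462670 / 37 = 12504.59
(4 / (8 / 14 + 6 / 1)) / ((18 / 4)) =28 / 207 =0.14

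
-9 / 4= -2.25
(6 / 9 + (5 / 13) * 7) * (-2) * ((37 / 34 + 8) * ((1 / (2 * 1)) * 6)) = -40479 / 221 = -183.16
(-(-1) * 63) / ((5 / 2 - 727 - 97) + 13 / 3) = -378 / 4903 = -0.08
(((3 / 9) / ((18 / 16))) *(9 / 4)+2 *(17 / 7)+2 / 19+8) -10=1448 / 399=3.63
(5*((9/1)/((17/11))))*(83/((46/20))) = 1050.77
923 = 923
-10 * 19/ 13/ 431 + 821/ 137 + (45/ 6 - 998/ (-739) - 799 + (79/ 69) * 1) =-61298787422731/ 78282505002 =-783.05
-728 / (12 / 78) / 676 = -7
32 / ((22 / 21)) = 336 / 11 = 30.55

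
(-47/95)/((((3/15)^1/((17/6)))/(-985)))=787015/114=6903.64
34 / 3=11.33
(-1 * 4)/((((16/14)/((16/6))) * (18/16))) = -224/27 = -8.30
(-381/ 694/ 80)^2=145161/ 3082470400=0.00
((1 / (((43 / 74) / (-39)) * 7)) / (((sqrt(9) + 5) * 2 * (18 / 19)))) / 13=-0.05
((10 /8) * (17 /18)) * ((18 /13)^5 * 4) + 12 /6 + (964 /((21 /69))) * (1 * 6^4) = 10669139340038 /2599051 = 4105013.46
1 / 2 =0.50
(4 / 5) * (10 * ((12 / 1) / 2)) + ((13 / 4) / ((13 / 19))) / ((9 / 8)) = 52.22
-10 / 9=-1.11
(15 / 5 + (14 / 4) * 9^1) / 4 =8.62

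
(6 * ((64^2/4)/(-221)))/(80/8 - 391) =2048/28067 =0.07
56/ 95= 0.59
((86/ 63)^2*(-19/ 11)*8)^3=-1420762452888485888/ 83218781440179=-17072.62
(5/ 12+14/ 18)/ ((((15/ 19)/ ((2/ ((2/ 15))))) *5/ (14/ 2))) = 5719/ 180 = 31.77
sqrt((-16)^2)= 16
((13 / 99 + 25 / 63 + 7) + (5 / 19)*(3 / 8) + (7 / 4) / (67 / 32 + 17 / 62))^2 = 52900028980003969 / 755848333348416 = 69.99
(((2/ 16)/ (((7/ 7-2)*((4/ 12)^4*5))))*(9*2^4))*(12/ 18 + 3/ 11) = -15066/ 55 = -273.93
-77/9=-8.56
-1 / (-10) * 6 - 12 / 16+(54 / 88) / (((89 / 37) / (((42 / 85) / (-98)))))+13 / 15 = 1250138 / 1747515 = 0.72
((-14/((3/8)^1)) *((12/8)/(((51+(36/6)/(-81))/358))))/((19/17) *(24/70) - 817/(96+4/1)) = 50.56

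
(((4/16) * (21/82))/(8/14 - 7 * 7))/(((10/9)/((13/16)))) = -5733/5930240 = -0.00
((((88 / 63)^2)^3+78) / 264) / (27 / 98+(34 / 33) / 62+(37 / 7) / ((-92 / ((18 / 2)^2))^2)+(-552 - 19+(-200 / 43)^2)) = -323911332403856359172 / 545518988831626785237843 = -0.00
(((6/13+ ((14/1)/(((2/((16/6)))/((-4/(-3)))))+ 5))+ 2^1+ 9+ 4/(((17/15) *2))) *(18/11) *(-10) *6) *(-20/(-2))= -42331.22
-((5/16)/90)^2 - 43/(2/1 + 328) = -0.13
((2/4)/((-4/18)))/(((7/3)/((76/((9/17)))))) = -969/7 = -138.43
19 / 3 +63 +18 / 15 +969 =15593 / 15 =1039.53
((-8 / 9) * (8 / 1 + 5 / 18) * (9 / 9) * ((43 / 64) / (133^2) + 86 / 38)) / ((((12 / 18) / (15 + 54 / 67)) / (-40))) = 673808332675 / 42665868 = 15792.68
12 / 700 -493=-86272 / 175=-492.98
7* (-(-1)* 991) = 6937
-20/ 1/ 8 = -5/ 2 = -2.50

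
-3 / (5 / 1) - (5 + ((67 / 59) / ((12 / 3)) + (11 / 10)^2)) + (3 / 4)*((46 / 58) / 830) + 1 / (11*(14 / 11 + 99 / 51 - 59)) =-7.09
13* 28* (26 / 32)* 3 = 887.25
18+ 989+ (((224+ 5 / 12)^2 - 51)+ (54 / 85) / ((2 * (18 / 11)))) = 628144981 / 12240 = 51319.03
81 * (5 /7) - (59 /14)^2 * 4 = -646 /49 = -13.18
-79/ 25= -3.16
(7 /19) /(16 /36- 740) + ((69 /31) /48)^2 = 0.00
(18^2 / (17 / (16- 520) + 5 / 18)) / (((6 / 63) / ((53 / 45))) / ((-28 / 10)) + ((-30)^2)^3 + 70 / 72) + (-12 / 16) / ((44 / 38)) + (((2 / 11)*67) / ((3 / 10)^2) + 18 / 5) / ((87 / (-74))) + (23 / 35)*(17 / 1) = -13192189068565535818649 / 122528079107578148760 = -107.67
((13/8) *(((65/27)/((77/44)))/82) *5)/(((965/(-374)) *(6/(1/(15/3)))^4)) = -0.00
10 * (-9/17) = -90/17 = -5.29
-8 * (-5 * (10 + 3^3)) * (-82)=-121360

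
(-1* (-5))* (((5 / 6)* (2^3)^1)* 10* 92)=30666.67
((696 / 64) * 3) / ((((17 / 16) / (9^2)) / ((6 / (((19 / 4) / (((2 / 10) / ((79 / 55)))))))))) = 11162448 / 25517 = 437.45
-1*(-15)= 15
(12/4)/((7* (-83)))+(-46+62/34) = -436382/9877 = -44.18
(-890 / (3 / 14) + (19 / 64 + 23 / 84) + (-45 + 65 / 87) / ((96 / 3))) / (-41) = 53970659 / 532672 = 101.32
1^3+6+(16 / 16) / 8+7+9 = 185 / 8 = 23.12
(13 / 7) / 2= 13 / 14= 0.93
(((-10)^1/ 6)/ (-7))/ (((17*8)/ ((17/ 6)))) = 0.00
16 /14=8 /7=1.14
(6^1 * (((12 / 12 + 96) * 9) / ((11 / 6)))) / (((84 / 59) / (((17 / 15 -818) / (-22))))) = 631115271 / 8470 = 74511.84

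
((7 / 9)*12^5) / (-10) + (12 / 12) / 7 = -677371 / 35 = -19353.46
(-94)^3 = -830584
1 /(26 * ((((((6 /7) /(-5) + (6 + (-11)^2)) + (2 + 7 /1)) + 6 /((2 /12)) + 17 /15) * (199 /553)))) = 58065 /93965014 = 0.00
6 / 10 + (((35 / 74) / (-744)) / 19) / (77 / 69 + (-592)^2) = 25296016927927 / 42160028219920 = 0.60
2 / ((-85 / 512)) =-1024 / 85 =-12.05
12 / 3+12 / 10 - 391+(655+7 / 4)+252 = 10459 / 20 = 522.95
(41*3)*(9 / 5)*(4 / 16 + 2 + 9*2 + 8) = 125091 / 20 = 6254.55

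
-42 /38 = -21 /19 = -1.11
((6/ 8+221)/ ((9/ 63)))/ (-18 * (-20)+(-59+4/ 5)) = 31045/ 6036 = 5.14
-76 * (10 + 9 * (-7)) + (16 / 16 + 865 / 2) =8923 / 2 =4461.50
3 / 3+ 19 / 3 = 22 / 3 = 7.33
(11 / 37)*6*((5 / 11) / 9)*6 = 20 / 37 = 0.54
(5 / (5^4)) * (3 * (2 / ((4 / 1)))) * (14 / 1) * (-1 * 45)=-189 / 25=-7.56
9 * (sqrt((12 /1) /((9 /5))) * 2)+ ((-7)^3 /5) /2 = 12.18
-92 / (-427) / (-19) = -92 / 8113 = -0.01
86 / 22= 43 / 11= 3.91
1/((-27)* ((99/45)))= -5/297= -0.02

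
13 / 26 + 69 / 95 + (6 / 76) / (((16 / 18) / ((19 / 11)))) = 23069 / 16720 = 1.38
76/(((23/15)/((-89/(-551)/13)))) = 5340/8671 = 0.62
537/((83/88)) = 569.35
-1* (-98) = 98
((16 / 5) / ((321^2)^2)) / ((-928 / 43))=-43 / 3079059827490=-0.00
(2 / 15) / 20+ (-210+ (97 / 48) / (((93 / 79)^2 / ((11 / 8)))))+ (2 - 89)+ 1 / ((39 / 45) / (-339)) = -740618539657 / 1079395200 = -686.14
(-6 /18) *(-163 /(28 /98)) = 190.17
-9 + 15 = 6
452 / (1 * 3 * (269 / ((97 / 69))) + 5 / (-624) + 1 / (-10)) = 136793280 / 173698271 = 0.79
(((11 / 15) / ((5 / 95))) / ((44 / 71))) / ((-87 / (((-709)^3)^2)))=-171352072180135888109 / 5220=-32826067467458982.40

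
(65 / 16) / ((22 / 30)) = 975 / 176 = 5.54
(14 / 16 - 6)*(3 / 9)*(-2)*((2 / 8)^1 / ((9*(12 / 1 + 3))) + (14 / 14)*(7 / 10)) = 15539 / 6480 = 2.40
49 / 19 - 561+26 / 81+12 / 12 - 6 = -866611 / 1539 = -563.10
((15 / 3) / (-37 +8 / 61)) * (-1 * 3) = 915 / 2249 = 0.41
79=79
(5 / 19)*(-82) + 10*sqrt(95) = -410 / 19 + 10*sqrt(95) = 75.89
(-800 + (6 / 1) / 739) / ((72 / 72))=-591194 / 739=-799.99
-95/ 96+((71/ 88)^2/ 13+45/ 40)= 56021/ 302016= 0.19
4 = 4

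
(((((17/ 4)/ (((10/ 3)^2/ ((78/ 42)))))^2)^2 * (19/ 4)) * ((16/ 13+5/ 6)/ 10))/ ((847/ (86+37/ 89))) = 1348772721174341073/ 52953843712000000000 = 0.03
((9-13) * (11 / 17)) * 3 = -132 / 17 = -7.76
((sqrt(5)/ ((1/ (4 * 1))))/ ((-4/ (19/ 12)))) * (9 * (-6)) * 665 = 113715 * sqrt(5)/ 2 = 127137.24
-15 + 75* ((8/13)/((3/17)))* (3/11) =8055/143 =56.33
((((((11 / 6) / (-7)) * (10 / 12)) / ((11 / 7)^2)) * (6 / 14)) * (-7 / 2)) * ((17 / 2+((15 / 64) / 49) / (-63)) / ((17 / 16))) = 2798855 / 2638944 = 1.06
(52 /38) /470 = 13 /4465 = 0.00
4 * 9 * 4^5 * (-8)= -294912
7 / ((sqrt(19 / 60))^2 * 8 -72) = -105 / 1042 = -0.10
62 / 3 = 20.67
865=865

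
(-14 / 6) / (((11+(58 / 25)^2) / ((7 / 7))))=-4375 / 30717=-0.14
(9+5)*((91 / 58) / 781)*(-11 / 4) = -637 / 8236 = -0.08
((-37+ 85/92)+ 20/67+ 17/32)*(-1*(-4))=-1738067/12328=-140.99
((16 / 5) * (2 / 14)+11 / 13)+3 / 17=1.48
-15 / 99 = -5 / 33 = -0.15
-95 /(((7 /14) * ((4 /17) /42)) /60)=-2034900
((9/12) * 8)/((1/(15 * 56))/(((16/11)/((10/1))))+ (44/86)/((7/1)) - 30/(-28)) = 346752/66617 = 5.21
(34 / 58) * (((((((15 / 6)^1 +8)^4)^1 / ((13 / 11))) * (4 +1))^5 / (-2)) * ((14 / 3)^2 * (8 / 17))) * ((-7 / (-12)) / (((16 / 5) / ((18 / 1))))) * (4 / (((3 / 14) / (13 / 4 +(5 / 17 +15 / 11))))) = -62331947535007061396591892634943357484375 / 191939161882624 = -324748461562652528518228100.00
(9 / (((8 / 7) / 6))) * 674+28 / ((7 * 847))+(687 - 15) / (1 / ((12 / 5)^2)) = 1512624467 / 42350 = 35717.22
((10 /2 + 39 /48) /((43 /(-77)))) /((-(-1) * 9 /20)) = -11935 /516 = -23.13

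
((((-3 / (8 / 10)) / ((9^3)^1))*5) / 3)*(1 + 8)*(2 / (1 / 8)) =-100 / 81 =-1.23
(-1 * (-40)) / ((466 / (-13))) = -260 / 233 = -1.12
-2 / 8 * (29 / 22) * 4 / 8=-0.16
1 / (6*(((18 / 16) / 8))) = 32 / 27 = 1.19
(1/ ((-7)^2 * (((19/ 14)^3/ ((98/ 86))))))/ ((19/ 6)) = 16464/ 5603803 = 0.00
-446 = -446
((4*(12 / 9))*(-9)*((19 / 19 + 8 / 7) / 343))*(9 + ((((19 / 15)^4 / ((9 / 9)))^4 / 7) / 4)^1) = -7774721276829078420724 / 2453227538543701171875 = -3.17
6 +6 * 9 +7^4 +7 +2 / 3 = 7406 / 3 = 2468.67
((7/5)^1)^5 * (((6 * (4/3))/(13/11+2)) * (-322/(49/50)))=-2776928/625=-4443.08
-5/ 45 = -1/ 9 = -0.11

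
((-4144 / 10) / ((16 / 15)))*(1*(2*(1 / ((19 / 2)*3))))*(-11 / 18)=2849 / 171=16.66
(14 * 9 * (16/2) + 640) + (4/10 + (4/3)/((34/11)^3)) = 242964331/147390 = 1648.45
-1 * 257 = -257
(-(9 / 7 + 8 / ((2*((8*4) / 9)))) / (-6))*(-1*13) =-585 / 112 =-5.22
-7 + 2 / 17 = -117 / 17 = -6.88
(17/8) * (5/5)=17/8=2.12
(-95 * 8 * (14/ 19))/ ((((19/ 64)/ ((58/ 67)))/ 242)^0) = -560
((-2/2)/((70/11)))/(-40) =11/2800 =0.00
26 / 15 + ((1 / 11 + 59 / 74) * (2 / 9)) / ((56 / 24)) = 77689 / 42735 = 1.82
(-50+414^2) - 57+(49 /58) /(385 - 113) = 2702255313 /15776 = 171289.00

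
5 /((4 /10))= 25 /2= 12.50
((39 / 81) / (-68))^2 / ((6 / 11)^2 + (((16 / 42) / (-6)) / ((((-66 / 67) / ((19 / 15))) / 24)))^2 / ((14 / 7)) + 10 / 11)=2277275 / 142002771808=0.00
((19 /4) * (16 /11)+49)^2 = 378225 /121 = 3125.83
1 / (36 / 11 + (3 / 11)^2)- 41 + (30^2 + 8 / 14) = 2437732 / 2835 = 859.87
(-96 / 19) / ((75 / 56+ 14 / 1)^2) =-301056 / 14019739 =-0.02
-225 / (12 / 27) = -2025 / 4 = -506.25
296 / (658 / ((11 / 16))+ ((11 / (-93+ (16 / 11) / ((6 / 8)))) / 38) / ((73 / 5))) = 5428318544 / 17552003879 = 0.31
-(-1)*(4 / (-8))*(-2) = 1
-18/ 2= -9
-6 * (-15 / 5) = 18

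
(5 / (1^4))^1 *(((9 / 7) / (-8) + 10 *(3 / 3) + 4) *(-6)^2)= 34875 / 14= 2491.07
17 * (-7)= -119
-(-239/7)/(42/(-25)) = -5975/294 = -20.32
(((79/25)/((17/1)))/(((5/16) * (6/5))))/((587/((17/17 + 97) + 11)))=68888/748425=0.09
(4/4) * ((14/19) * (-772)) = -10808/19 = -568.84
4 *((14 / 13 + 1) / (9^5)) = 0.00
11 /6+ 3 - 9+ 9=29 /6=4.83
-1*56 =-56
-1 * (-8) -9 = -1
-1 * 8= -8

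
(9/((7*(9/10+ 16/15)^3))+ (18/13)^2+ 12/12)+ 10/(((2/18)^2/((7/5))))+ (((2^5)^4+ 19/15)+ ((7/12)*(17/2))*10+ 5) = 5101107696197749/4859267140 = 1049768.94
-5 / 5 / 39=-1 / 39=-0.03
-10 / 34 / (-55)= 1 / 187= 0.01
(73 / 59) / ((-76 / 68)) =-1241 / 1121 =-1.11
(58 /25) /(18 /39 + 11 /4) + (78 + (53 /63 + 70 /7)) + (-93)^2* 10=22772589733 /263025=86579.56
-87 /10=-8.70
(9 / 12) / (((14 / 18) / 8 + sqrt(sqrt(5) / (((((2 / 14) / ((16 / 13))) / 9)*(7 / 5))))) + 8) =-1527577159680*sqrt(5) / 50133388789751 - 1808365149162 / 50133388789751 + 206152195392*sqrt(13)*5^(3 / 4) / 50133388789751 + 870712934400*sqrt(13)*5^(1 / 4) / 50133388789751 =0.04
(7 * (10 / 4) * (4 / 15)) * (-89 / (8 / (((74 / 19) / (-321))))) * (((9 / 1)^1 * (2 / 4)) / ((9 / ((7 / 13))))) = 161357 / 951444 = 0.17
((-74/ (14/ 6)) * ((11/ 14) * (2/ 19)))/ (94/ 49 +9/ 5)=-12210/ 17309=-0.71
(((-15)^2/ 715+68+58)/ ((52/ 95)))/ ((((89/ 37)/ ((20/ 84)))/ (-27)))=-2857115025/ 4632628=-616.74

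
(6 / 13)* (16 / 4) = 1.85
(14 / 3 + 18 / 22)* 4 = 21.94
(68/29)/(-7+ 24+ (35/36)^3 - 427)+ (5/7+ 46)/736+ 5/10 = 1590454961479/2851613787680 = 0.56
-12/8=-3/2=-1.50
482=482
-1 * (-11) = 11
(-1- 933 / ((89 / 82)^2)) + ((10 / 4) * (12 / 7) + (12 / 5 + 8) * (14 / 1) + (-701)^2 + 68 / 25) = 680280072126 / 1386175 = 490760.60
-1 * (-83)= 83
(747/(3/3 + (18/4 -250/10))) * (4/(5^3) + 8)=-499992/1625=-307.69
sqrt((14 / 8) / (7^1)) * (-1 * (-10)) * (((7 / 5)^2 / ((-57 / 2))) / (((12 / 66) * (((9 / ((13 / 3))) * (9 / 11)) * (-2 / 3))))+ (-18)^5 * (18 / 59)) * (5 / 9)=-7851717362857 / 4903254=-1601327.89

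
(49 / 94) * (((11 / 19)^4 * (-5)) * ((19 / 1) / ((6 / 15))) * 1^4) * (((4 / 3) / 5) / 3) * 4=-14348180 / 2901357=-4.95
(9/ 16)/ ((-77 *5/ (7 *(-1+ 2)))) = -9/ 880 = -0.01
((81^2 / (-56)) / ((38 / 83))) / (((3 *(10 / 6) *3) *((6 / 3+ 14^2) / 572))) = -49.29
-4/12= -1/3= -0.33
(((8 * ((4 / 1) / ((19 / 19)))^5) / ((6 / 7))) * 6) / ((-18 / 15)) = -143360 / 3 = -47786.67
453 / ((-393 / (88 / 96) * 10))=-1661 / 15720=-0.11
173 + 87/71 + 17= 13577/71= 191.23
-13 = -13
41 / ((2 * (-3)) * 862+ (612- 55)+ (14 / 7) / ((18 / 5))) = -369 / 41530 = -0.01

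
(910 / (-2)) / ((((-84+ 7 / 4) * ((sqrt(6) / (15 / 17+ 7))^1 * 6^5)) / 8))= 4355 * sqrt(6) / 582471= 0.02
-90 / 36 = -5 / 2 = -2.50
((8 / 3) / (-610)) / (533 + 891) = -1 / 325740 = -0.00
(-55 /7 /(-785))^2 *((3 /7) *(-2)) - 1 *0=-726 /8454607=-0.00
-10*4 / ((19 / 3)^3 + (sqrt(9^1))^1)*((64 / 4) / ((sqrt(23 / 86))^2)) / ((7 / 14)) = -148608 / 7981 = -18.62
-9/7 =-1.29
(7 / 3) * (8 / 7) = 8 / 3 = 2.67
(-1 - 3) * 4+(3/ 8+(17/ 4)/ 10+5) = -51/ 5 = -10.20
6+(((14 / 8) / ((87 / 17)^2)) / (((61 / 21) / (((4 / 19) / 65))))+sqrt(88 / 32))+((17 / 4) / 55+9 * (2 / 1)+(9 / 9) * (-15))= sqrt(11) / 2+75914662961 / 8363089020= 10.74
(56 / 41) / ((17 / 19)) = 1064 / 697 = 1.53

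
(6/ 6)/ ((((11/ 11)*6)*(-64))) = -1/ 384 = -0.00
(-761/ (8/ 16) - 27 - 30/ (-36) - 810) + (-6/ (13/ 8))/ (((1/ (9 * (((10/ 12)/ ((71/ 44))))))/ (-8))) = -12299207/ 5538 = -2220.88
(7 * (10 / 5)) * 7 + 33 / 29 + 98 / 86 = 125046 / 1247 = 100.28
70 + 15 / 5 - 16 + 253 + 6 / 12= 621 / 2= 310.50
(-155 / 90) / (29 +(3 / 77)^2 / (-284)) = -26099458 / 439481115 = -0.06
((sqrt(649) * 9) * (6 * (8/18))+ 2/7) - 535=-3743/7+ 24 * sqrt(649)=76.70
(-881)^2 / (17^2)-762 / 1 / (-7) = 5653345 / 2023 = 2794.54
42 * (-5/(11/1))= -210/11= -19.09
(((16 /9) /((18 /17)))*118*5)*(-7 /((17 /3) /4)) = -132160 /27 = -4894.81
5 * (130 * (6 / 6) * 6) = 3900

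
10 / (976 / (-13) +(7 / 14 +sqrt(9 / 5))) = -2520700 / 18792521 -20280 * sqrt(5) / 18792521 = -0.14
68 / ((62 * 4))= 17 / 62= 0.27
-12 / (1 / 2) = -24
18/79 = 0.23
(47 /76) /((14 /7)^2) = 47 /304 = 0.15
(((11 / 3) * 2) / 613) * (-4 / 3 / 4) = -22 / 5517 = -0.00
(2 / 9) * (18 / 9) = 4 / 9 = 0.44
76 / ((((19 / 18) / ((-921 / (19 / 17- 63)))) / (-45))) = -12682170 / 263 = -48221.18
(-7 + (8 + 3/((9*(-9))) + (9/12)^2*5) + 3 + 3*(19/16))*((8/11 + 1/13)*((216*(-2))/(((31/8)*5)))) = -74704/403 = -185.37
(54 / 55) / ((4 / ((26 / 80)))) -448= -1970849 / 4400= -447.92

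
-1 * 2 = -2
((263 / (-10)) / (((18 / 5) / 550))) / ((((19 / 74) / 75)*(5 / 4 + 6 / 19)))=-267602500 / 357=-749586.83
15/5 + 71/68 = 275/68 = 4.04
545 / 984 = 0.55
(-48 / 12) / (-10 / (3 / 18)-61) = 4 / 121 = 0.03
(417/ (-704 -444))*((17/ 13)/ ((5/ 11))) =-77979/ 74620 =-1.05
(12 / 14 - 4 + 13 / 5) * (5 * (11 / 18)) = -209 / 126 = -1.66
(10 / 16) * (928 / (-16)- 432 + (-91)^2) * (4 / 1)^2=77910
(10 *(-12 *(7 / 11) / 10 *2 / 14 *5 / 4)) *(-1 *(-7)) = -105 / 11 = -9.55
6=6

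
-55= -55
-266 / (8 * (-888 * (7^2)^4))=19 / 2925224736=0.00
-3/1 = -3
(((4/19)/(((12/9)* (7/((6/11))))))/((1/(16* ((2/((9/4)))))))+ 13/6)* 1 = 20555/8778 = 2.34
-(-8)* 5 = 40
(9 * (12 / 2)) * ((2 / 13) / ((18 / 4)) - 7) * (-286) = 107580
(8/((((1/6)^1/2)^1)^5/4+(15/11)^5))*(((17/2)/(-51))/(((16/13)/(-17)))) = 173656783872/44460433003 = 3.91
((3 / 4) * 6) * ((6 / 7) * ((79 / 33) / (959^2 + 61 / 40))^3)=31554496000 / 463841788853086505327621617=0.00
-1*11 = -11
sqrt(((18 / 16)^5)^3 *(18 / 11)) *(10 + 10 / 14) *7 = 3228504075 *sqrt(11) / 46137344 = 232.08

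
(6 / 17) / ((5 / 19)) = 114 / 85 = 1.34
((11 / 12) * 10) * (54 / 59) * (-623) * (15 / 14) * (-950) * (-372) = -116767777500 / 59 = -1979114872.88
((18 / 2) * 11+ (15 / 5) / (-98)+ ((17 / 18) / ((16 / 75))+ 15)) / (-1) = -118.40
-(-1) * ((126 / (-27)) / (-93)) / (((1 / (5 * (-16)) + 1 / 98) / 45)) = -274400 / 279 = -983.51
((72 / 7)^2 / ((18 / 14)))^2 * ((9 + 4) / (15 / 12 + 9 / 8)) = 34504704 / 931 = 37061.98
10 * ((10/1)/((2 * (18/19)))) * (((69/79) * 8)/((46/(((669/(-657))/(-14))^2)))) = 23621275/556971093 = 0.04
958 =958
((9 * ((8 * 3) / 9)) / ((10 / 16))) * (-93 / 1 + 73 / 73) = -17664 / 5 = -3532.80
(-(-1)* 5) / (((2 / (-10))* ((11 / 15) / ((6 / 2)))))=-1125 / 11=-102.27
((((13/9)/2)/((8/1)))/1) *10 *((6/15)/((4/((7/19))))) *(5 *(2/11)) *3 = 455/5016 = 0.09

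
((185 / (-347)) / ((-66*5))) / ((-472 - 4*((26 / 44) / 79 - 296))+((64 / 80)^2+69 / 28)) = 1023050 / 452813906217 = 0.00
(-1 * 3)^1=-3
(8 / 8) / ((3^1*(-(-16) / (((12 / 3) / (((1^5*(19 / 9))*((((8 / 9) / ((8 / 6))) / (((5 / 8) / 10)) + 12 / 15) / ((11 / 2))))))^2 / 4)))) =0.00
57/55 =1.04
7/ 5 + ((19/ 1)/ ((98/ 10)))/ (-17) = 1.29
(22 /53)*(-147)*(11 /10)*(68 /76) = -302379 /5035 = -60.06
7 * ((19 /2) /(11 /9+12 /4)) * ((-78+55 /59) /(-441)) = 4547 /1652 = 2.75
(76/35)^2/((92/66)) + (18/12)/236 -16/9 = 192834517/119687400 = 1.61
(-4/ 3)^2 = 16/ 9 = 1.78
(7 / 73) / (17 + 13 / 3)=21 / 4672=0.00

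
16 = 16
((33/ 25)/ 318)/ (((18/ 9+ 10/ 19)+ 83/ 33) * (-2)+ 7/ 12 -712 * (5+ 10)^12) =-13794/ 306985959476367219068125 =-0.00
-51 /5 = -10.20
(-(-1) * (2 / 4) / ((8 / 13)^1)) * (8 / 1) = 13 / 2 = 6.50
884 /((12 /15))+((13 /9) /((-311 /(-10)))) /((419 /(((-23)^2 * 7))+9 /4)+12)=1105.00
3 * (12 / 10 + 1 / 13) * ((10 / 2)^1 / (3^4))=83 / 351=0.24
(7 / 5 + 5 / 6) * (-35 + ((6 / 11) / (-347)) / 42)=-10442687 / 133595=-78.17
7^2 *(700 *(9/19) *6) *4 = 7408800/19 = 389936.84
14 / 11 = 1.27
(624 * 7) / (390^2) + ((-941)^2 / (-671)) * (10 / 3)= -2877794462 / 654225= -4398.78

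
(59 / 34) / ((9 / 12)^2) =472 / 153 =3.08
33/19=1.74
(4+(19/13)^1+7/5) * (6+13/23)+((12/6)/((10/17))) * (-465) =-2296249/1495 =-1535.95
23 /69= 0.33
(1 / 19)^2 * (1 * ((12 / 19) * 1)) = 12 / 6859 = 0.00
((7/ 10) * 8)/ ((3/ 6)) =56/ 5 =11.20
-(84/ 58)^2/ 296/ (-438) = 147/ 9086164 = 0.00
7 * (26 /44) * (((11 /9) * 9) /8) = 91 /16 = 5.69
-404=-404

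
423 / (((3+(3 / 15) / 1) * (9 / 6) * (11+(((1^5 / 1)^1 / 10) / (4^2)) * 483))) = 14100 / 2243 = 6.29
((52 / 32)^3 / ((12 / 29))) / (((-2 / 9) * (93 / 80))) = -318565 / 7936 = -40.14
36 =36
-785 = -785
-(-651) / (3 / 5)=1085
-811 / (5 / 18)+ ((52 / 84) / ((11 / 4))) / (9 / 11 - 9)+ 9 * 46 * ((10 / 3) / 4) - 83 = -2511458 / 945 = -2657.63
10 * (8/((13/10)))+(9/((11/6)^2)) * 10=88.32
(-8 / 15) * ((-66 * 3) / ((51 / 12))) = 2112 / 85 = 24.85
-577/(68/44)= -6347/17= -373.35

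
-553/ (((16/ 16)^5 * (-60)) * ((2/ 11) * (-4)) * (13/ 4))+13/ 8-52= -54.27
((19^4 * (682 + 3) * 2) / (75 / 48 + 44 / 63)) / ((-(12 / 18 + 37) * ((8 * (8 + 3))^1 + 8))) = -5624002755 / 257527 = -21838.50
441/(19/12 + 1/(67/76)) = 354564/2185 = 162.27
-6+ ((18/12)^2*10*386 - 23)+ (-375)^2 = 149281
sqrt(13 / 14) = sqrt(182) / 14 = 0.96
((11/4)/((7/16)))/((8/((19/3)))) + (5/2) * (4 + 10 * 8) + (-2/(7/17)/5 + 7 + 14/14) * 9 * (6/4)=65071/210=309.86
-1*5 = -5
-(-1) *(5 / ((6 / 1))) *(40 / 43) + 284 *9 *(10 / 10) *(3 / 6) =164962 / 129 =1278.78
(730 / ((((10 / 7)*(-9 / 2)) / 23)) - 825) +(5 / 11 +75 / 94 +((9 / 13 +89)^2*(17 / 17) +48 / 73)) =529247329537 / 114808122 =4609.84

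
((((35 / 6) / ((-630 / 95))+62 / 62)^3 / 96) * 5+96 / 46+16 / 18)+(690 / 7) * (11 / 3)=7094995365001 / 19470108672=364.40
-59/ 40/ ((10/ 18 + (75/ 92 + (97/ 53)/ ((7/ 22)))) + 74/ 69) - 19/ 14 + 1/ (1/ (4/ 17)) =-1950017106/ 1497903575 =-1.30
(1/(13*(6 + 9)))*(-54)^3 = -52488/65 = -807.51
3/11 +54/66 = 12/11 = 1.09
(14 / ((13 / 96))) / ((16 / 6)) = 504 / 13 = 38.77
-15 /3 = -5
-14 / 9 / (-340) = 7 / 1530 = 0.00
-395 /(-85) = 79 /17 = 4.65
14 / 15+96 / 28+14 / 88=20887 / 4620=4.52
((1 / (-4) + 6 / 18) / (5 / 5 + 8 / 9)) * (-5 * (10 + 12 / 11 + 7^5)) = -2774985 / 748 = -3709.87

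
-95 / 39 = -2.44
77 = 77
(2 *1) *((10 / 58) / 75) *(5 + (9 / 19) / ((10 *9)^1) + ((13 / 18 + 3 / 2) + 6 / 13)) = 170927 / 4835025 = 0.04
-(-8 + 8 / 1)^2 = 0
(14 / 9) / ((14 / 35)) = 35 / 9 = 3.89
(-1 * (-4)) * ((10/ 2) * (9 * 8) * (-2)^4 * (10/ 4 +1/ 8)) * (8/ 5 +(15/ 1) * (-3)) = -2624832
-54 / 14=-27 / 7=-3.86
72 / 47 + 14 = 730 / 47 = 15.53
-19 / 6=-3.17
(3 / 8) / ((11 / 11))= 3 / 8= 0.38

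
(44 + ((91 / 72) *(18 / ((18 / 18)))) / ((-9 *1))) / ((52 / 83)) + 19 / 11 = 1398677 / 20592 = 67.92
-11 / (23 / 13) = -143 / 23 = -6.22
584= 584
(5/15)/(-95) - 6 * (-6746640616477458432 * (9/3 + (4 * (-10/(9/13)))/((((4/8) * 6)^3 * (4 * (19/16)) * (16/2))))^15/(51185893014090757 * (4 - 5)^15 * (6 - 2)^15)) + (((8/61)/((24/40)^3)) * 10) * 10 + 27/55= 2239875901849571069073799403601030346424208441134109681679825998563/42063167201998955858997914766831451113680094910569021913726402560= 53.25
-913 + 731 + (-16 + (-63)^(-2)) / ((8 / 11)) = -6477397 / 31752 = -204.00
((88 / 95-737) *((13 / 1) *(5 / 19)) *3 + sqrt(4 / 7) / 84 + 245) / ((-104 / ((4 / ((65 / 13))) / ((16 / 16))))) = 1319354 / 23465-sqrt(7) / 38220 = 56.23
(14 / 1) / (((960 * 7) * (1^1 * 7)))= 1 / 3360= 0.00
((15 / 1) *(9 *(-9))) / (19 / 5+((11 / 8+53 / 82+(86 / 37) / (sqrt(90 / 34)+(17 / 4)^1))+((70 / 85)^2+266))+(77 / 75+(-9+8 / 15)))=-385439612129517324591000 / 84289179931230588052139-38599112285164800000 *sqrt(85) / 84289179931230588052139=-4.58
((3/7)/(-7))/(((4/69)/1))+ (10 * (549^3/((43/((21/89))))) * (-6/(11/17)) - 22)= -694692627866023/8251012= -84194839.11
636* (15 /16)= 596.25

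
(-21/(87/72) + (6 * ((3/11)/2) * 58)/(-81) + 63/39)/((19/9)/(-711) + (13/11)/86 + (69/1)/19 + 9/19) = -708941215602/178474989043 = -3.97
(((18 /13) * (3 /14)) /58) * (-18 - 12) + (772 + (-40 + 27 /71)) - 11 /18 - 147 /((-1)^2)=1971699475 /3372642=584.62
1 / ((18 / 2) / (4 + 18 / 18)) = 5 / 9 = 0.56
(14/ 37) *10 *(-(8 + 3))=-1540/ 37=-41.62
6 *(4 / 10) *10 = 24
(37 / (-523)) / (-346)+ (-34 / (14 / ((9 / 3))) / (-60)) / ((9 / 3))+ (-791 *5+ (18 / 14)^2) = -1051612118969 / 266008260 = -3953.31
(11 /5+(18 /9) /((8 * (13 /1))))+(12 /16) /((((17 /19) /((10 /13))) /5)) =24059 /4420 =5.44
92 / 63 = 1.46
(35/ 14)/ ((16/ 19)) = 95/ 32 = 2.97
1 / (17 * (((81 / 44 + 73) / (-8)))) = -352 / 55981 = -0.01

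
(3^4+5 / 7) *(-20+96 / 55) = -1491.66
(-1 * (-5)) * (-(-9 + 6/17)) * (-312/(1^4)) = -229320/17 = -13489.41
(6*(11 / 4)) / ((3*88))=1 / 16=0.06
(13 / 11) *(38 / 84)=247 / 462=0.53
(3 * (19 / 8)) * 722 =20577 / 4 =5144.25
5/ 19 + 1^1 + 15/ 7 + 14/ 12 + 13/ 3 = 2369/ 266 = 8.91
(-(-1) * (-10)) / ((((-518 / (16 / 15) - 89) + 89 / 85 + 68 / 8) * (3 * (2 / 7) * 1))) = 23800 / 1152759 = 0.02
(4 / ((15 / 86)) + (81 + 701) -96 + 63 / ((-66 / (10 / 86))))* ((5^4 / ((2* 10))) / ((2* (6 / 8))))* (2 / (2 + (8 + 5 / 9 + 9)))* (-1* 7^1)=-1760183075 / 166496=-10571.92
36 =36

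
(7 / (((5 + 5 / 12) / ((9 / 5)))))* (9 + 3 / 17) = 9072 / 425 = 21.35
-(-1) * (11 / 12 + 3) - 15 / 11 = 337 / 132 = 2.55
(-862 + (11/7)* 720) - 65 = 1431/7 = 204.43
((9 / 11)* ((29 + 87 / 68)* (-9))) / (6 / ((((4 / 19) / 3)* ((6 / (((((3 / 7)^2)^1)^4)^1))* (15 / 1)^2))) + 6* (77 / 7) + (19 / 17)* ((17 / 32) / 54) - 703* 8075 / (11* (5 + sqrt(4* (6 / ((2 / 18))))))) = 0.01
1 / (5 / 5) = 1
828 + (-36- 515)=277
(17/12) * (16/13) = 1.74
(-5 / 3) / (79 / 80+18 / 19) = -0.86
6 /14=3 /7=0.43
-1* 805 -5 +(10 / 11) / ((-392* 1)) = -1746365 / 2156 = -810.00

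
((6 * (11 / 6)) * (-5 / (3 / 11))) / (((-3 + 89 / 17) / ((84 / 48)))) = -71995 / 456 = -157.88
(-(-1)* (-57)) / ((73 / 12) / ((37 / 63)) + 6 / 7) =-19684 / 3873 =-5.08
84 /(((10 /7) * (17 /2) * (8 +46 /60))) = 3528 /4471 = 0.79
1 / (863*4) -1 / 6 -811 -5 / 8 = -16813823 / 20712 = -811.79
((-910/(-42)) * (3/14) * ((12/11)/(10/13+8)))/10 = 169/2926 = 0.06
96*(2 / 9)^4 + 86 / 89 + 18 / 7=5139124 / 1362501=3.77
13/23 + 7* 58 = 9351/23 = 406.57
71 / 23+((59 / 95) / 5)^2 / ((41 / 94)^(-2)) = 141681783403 / 45853317500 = 3.09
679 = 679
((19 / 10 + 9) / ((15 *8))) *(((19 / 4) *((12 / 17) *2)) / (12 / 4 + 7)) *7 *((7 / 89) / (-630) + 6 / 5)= 139330667 / 272340000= 0.51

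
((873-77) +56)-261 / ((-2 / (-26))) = -2541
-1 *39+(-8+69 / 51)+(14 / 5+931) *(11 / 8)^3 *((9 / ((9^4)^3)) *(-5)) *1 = -12468071661016471 / 273140742836736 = -45.65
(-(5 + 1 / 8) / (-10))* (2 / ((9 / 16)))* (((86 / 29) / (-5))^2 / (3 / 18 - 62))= -1212944 / 117004125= -0.01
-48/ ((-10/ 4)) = 96/ 5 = 19.20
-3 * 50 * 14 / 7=-300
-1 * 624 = -624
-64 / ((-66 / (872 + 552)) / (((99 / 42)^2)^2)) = 42627.48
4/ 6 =2/ 3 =0.67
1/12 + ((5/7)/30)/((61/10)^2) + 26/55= 3190083/5730340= 0.56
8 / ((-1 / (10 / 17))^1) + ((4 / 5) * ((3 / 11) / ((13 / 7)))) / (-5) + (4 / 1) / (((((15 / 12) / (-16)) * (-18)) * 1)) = -1031012 / 546975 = -1.88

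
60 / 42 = 10 / 7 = 1.43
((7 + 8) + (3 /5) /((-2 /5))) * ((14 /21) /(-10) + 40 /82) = 2331 /410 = 5.69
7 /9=0.78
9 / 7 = 1.29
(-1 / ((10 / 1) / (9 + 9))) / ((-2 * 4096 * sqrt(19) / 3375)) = 6075 * sqrt(19) / 155648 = 0.17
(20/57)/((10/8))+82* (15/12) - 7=10919/114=95.78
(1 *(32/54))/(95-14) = 0.01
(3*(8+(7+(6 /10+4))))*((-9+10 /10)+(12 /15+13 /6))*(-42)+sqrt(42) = sqrt(42)+310758 /25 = 12436.80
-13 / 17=-0.76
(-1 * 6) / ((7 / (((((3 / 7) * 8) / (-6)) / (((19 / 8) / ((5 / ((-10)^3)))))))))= -24 / 23275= -0.00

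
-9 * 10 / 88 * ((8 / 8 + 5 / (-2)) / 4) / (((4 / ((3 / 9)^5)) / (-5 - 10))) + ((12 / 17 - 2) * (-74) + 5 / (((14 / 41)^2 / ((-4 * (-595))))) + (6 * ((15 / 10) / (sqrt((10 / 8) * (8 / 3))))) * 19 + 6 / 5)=171 * sqrt(30) / 10 + 256750836581 / 2513280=102251.33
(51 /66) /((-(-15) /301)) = 5117 /330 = 15.51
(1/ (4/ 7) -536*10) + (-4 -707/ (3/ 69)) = -86493/ 4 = -21623.25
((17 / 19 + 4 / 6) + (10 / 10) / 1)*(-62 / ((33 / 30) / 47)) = -4254440 / 627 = -6785.39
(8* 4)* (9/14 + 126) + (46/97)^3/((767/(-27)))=19858154381784/4900141337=4052.57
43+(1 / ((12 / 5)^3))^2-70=-80605943 / 2985984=-26.99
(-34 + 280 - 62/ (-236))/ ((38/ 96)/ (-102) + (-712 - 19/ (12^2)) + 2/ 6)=-71136432/ 205614115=-0.35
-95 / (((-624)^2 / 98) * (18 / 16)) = -4655 / 219024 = -0.02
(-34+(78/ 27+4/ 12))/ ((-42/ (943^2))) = 246321973/ 378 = 651645.43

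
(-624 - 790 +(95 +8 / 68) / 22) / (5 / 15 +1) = -143787 / 136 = -1057.26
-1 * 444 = -444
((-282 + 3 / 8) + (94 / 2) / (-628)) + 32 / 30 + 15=-5004529 / 18840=-265.63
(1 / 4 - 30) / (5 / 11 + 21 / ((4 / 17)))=-1309 / 3947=-0.33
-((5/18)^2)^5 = -9765625/3570467226624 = -0.00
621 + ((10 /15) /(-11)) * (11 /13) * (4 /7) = 169525 /273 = 620.97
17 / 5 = 3.40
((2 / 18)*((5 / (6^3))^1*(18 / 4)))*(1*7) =35 / 432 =0.08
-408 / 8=-51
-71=-71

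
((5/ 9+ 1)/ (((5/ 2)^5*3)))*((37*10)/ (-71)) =-33152/ 1198125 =-0.03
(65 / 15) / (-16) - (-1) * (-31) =-1501 / 48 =-31.27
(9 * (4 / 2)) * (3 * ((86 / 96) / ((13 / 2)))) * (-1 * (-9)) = 3483 / 52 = 66.98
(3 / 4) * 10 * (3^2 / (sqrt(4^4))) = 135 / 32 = 4.22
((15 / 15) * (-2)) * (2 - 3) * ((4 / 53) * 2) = 16 / 53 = 0.30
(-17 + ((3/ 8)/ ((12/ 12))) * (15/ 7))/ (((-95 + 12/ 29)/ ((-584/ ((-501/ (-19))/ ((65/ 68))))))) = -182411305/ 50318436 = -3.63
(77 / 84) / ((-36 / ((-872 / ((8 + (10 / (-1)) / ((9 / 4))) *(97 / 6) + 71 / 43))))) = 51557 / 137306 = 0.38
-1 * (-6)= 6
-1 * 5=-5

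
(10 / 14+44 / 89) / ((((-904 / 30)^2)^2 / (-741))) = -28247383125 / 26004097511168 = -0.00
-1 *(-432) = 432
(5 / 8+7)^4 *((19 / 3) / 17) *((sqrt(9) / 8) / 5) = 94.45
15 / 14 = 1.07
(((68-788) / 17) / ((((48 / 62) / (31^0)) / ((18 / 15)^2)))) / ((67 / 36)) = -241056 / 5695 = -42.33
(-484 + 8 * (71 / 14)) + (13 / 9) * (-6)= -452.10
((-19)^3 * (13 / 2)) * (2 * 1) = -89167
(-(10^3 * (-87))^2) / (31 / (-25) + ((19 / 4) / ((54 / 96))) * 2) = -1703025000000 / 3521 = -483676512.35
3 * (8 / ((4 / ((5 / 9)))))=10 / 3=3.33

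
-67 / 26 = -2.58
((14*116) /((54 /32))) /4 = 6496 /27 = 240.59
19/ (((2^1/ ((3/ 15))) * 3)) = 19/ 30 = 0.63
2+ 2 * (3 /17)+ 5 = 125 /17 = 7.35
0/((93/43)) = 0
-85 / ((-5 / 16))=272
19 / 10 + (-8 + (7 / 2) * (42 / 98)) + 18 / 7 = -71 / 35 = -2.03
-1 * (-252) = 252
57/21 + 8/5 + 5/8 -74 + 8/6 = -56891/840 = -67.73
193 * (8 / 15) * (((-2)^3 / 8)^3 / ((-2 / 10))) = 1544 / 3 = 514.67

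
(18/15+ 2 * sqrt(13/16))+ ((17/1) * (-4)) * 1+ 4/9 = -2986/45+ sqrt(13)/2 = -64.55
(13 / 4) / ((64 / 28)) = 91 / 64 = 1.42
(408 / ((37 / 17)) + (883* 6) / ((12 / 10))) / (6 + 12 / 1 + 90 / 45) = 170291 / 740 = 230.12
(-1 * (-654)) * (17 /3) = 3706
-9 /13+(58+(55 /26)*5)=1765 /26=67.88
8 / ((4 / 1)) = 2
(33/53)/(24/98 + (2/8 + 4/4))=6468/15529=0.42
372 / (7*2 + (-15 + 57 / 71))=-13206 / 7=-1886.57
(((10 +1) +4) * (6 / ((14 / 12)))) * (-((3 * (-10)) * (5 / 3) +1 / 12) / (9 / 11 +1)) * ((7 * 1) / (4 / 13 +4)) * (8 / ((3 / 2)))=256971 / 14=18355.07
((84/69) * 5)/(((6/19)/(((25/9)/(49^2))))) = 4750/213003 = 0.02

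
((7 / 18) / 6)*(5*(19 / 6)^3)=240065 / 23328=10.29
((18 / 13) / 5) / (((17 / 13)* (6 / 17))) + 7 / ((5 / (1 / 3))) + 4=76 / 15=5.07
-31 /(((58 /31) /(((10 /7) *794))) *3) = -3815170 /609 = -6264.65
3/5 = 0.60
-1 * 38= -38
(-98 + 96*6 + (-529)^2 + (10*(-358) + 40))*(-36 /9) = -1107116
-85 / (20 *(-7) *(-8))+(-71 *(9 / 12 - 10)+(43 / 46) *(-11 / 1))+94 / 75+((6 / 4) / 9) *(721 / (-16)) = 123673969 / 193200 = 640.13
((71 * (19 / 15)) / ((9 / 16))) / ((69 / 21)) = 151088 / 3105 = 48.66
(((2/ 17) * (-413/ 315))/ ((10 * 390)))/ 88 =-59/ 131274000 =-0.00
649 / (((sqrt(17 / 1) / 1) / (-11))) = -7139 *sqrt(17) / 17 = -1731.46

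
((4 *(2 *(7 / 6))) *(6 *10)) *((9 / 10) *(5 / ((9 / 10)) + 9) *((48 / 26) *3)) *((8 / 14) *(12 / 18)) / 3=67072 / 13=5159.38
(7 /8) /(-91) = -1 /104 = -0.01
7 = 7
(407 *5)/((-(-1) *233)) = 2035/233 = 8.73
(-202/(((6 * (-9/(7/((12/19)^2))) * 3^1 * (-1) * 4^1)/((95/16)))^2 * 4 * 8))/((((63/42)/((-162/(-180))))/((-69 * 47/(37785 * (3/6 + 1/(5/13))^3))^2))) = -850237917709674090625/1046068713664494029113393152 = -0.00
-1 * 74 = -74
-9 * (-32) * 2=576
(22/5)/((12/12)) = 22/5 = 4.40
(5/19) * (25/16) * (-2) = -125/152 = -0.82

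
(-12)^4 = 20736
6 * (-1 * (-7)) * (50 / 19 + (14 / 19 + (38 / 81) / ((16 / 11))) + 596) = 51683765 / 2052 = 25187.02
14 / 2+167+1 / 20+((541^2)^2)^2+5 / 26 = 1907881816233564015856763 / 260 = 7338006985513707753295.24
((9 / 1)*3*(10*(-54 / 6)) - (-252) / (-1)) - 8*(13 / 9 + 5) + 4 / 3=-24590 / 9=-2732.22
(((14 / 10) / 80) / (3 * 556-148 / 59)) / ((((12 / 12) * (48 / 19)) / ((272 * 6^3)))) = 1200591 / 4913200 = 0.24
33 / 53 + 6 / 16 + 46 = 19927 / 424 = 47.00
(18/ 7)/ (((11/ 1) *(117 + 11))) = 9/ 4928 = 0.00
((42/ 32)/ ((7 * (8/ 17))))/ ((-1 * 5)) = -51/ 640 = -0.08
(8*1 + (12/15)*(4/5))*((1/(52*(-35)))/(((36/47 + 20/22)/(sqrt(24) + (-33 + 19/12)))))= 134937/1515500- 27918*sqrt(6)/4925375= 0.08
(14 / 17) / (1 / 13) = 182 / 17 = 10.71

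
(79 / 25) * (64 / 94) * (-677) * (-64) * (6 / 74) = 328599552 / 43475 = 7558.36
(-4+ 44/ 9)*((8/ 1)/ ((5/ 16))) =1024/ 45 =22.76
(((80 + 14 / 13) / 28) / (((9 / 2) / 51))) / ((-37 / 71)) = -636089 / 10101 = -62.97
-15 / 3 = -5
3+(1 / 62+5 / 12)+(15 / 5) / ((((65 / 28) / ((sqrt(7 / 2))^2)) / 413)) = 45251989 / 24180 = 1871.46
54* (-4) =-216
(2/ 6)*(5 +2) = 7/ 3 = 2.33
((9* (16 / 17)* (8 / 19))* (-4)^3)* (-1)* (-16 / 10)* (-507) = 299040768 / 1615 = 185164.56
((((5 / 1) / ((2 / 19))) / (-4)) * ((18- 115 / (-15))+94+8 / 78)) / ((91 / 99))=-14643585 / 9464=-1547.29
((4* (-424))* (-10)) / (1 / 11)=186560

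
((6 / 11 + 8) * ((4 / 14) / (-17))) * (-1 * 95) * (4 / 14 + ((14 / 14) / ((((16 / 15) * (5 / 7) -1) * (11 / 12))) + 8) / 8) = 980514 / 100793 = 9.73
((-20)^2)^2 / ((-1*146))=-80000 / 73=-1095.89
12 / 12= 1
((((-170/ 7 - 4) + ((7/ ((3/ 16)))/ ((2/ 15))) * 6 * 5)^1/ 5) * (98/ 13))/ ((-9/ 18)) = -1640856/ 65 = -25243.94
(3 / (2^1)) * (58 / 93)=29 / 31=0.94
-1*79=-79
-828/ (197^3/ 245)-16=-122528828/ 7645373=-16.03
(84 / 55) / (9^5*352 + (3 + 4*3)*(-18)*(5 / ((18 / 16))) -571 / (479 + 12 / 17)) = 137004 / 1864432919063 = 0.00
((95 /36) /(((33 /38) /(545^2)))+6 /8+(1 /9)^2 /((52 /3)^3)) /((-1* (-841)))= 37692123628531 /35120644416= 1073.22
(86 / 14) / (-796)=-43 / 5572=-0.01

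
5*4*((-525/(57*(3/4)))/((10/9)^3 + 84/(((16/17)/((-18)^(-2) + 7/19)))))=-54432000/7652131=-7.11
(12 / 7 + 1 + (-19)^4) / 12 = 456133 / 42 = 10860.31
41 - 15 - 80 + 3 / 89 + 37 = -1510 / 89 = -16.97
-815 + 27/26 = -813.96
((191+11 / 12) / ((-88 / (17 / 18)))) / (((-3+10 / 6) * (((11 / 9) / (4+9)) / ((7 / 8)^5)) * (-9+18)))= 8554141141 / 9135194112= 0.94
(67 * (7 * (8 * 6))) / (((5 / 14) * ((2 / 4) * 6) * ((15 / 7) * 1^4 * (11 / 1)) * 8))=91924 / 825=111.42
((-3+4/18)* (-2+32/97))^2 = 202500/9409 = 21.52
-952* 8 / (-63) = 1088 / 9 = 120.89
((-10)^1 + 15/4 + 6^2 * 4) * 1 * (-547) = -301397/4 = -75349.25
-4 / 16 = -1 / 4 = -0.25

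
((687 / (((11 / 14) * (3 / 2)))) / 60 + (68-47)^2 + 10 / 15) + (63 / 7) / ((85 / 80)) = 459.85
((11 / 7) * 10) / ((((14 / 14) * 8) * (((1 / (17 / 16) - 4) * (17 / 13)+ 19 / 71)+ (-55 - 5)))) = -781 / 25340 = -0.03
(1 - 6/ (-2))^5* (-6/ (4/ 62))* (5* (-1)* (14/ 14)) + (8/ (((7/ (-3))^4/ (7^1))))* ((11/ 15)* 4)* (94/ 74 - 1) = 6042965568/ 12691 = 476161.50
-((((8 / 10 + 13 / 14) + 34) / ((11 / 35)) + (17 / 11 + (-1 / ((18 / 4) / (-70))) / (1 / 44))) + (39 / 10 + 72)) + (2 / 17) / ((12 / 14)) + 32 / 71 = -522772171 / 597465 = -874.98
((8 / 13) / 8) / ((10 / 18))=9 / 65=0.14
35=35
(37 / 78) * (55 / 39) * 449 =913715 / 3042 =300.37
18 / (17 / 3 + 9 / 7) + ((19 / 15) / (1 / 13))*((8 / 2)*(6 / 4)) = 37007 / 365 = 101.39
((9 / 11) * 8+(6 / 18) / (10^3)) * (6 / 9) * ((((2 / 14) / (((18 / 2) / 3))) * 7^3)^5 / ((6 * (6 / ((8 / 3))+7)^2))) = 122035522023478 / 12350262375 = 9881.21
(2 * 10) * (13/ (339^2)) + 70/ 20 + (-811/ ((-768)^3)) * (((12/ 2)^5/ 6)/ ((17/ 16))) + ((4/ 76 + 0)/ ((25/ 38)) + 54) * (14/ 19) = 2636572295070931/ 60816560947200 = 43.35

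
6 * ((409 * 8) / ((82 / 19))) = 4548.88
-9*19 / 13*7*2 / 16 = -11.51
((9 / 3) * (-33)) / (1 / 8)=-792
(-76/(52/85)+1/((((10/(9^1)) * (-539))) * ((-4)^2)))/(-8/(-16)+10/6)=-417833151/7287280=-57.34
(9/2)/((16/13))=117/32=3.66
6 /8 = 3 /4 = 0.75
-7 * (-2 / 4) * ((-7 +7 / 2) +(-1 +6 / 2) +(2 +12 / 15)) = 91 / 20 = 4.55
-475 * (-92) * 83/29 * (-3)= -10881300/29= -375217.24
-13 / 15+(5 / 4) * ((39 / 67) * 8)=4979 / 1005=4.95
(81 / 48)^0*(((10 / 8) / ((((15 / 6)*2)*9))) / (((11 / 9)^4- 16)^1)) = -729 / 361340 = -0.00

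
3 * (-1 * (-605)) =1815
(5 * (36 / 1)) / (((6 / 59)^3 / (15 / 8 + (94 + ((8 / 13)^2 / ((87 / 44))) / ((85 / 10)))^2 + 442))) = 4765035448559625720305 / 2998824115248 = 1588967963.92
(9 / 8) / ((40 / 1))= 9 / 320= 0.03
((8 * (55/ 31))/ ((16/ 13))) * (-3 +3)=0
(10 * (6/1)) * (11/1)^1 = 660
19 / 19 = 1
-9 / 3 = -3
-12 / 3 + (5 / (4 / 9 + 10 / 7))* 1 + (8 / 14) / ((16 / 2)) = -520 / 413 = -1.26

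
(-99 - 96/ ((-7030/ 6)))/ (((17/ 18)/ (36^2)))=-8111075616/ 59755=-135738.86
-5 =-5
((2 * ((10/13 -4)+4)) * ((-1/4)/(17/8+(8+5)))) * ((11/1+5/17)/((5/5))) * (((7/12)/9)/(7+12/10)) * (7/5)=-31360/9867429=-0.00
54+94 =148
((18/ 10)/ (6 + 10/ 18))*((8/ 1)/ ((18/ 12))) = 432/ 295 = 1.46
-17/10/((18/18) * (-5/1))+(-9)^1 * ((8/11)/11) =-1543/6050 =-0.26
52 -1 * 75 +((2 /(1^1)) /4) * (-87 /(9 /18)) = -110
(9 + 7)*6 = 96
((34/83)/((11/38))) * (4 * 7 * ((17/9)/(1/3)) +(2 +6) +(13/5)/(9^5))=63576106796/269558685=235.85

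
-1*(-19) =19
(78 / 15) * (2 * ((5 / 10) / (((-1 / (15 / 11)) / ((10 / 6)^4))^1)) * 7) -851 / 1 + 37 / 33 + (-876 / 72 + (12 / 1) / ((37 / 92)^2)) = -952119403 / 813186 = -1170.85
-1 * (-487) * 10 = 4870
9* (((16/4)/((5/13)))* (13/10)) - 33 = 2217/25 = 88.68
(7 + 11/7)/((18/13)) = 130/21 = 6.19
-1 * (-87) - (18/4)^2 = 267/4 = 66.75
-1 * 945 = -945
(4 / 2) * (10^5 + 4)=200008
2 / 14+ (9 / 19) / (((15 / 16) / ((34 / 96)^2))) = 6583 / 31920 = 0.21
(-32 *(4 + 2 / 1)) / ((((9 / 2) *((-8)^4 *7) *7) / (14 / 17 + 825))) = -14039 / 79968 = -0.18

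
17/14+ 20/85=345/238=1.45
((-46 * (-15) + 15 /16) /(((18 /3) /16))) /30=737 /12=61.42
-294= -294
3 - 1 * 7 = -4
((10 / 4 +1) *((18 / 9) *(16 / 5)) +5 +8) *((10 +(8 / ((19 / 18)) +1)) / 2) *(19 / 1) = 62481 / 10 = 6248.10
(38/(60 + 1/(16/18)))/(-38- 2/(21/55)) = -532/37001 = -0.01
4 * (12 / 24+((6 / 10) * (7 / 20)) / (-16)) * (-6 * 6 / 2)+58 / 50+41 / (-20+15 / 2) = -1487 / 40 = -37.18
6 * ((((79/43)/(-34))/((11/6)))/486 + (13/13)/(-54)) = -24202/217107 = -0.11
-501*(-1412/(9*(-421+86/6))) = -58951/305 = -193.28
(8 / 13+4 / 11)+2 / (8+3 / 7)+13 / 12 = 232825 / 101244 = 2.30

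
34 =34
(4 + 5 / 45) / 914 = 37 / 8226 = 0.00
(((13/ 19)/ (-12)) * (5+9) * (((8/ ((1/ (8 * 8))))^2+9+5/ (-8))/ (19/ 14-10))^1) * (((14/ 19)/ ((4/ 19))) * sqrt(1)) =3117166507/ 36784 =84742.46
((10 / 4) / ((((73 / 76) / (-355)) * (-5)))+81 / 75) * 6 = 2035326 / 1825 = 1115.25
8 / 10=4 / 5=0.80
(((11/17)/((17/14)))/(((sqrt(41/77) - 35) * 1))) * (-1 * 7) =539 * sqrt(3157)/13624038 + 1452605/13624038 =0.11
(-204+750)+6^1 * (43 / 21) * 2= 3994 / 7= 570.57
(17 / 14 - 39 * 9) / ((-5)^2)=-13.99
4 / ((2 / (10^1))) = 20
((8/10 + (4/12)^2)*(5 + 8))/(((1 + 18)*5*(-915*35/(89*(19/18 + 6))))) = -6024499/2464323750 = -0.00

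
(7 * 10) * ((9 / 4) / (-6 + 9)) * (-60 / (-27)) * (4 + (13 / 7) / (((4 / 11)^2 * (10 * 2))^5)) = 31429865373271 / 67108864000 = 468.34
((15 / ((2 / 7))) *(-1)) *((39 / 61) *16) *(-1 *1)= 32760 / 61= 537.05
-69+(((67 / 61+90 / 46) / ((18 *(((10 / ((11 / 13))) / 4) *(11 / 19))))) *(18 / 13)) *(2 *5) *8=-13754495 / 237107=-58.01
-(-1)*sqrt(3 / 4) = 0.87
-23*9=-207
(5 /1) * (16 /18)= 40 /9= 4.44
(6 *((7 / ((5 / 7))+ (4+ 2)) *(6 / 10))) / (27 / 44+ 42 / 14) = 15.74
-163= -163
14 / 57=0.25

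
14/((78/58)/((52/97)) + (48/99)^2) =5.10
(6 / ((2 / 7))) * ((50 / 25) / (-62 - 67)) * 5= -70 / 43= -1.63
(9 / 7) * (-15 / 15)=-9 / 7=-1.29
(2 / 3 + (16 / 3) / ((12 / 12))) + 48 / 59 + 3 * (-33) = -5439 / 59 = -92.19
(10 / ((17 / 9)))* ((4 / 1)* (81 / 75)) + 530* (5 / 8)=120401 / 340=354.12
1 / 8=0.12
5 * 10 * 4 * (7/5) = 280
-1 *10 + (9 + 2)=1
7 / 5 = 1.40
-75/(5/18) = -270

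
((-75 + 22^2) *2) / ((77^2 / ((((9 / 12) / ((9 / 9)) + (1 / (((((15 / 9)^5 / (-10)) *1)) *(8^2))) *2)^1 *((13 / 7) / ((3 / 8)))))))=12861823 / 25939375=0.50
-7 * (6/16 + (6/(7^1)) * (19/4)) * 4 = -249/2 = -124.50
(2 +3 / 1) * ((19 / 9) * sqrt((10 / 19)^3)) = 50 * sqrt(190) / 171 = 4.03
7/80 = 0.09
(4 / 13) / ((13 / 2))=8 / 169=0.05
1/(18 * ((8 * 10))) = 0.00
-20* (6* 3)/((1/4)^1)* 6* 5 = -43200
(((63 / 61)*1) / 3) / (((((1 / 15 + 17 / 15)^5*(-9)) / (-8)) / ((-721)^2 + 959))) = 64047.43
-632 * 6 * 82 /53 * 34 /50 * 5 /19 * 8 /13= -42288384 /65455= -646.07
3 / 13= 0.23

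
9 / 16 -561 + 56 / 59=-559.49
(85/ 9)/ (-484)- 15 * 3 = -196105/ 4356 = -45.02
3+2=5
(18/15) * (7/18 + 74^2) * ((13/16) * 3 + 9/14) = 2267225/112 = 20243.08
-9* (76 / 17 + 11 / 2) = -3051 / 34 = -89.74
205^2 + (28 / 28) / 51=2143276 / 51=42025.02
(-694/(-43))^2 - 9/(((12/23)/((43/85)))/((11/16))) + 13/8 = 2576099187/10058560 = 256.11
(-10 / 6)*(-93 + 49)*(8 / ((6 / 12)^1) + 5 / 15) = 1197.78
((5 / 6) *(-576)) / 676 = -120 / 169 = -0.71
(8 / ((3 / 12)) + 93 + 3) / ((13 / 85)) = 10880 / 13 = 836.92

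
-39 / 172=-0.23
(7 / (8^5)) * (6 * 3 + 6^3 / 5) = 1071 / 81920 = 0.01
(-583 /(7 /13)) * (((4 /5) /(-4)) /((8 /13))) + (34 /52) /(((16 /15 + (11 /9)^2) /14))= 78925711 /222040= 355.46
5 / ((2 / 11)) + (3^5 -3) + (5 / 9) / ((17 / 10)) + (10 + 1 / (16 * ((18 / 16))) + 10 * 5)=5574 / 17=327.88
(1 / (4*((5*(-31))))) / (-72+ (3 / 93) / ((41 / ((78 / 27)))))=369 / 16471640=0.00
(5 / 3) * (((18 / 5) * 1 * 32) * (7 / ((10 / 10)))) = 1344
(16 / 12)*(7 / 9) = 28 / 27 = 1.04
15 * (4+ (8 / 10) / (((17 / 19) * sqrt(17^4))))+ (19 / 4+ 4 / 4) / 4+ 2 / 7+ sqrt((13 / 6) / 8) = sqrt(39) / 12+ 33989105 / 550256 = 62.29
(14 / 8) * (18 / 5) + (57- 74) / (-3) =359 / 30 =11.97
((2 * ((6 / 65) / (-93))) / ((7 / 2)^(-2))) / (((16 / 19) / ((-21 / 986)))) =19551 / 31788640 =0.00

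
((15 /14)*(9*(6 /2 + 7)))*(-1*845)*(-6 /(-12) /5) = -114075 /14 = -8148.21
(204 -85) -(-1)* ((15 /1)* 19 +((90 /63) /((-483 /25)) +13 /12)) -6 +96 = 6694507 /13524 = 495.01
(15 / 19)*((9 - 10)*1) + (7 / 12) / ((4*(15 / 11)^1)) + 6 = 72743 / 13680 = 5.32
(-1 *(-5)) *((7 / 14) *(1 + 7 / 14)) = 3.75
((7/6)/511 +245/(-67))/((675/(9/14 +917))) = -1377750821/277319700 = -4.97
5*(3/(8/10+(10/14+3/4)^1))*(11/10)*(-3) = -6930/317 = -21.86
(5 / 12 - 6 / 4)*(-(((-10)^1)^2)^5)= 32500000000 / 3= 10833333333.33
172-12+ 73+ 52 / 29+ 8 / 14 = 47779 / 203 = 235.36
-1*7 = -7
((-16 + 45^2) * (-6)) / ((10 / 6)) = -36162 / 5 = -7232.40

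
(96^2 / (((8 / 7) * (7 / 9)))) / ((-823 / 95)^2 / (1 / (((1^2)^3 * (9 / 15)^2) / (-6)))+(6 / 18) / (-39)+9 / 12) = -2756.30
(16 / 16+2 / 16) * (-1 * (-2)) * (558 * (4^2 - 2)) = 17577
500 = 500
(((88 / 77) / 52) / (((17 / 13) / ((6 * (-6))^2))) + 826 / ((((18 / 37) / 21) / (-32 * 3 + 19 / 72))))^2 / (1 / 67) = 515797664716660856052763 / 660695616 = 780688795605177.52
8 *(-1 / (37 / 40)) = -320 / 37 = -8.65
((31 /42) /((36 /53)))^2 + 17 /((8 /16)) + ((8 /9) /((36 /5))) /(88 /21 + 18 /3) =8608796435 /244617408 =35.19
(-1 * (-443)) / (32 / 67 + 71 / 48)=1424688 / 6293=226.39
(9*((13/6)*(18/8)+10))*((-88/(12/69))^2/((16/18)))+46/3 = 1850948989/48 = 38561437.27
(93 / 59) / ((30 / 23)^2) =0.93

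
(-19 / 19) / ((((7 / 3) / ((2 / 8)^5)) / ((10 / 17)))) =-15 / 60928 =-0.00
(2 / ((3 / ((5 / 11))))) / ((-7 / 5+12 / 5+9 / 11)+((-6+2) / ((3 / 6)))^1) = -0.05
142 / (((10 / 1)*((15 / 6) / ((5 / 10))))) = 71 / 25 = 2.84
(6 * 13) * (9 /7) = 702 /7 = 100.29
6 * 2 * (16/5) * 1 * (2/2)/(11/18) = 3456/55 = 62.84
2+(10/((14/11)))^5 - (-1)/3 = 1509970774/50421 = 29947.26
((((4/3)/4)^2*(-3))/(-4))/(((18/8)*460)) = 1/12420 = 0.00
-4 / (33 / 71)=-8.61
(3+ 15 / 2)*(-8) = -84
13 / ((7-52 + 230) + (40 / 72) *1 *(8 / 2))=117 / 1685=0.07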